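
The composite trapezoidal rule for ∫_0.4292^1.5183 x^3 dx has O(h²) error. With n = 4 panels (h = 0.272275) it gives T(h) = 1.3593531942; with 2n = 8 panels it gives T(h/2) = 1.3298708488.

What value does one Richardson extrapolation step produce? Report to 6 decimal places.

1.320043

Method order is 2; weight 2^2 = 4.
Weighted: 5.3194833952 − 1.3593531942 = 3.9601302010
Divide by 2^2 − 1 = 3.
(4·1.3298708488 − 1.3593531942)/(4 − 1) = 1.3200434003
Gap between inputs: 2.948e-02; correction applied: −0.0098274485.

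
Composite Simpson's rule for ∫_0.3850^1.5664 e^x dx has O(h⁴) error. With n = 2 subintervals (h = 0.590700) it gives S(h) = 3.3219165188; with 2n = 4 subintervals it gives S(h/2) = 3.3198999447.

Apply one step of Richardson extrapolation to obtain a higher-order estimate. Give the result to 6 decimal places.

The method has order 4: 2^4 = 16.
A(h/2) − A(h) = 3.3198999447 − 3.3219165188 = -0.0020165741
Correction (A(h/2) − A(h))/(16 − 1) = (-0.0020165741)/15 = -0.0001344383
R = 3.3198999447 − 0.0001344383 = 3.3197655064
Correction |R − A(h/2)| = 1.344e-04; gap |A(h/2) − A(h)| = 2.017e-03.

3.319766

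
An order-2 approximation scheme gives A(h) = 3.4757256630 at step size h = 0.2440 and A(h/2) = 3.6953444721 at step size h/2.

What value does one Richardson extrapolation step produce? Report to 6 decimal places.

3.768551

Method order is 2; weight 2^2 = 4.
4*3.6953444721 − 3.4757256630 = 11.3056522254
Divide by 2^2 − 1 = 3.
Result: 3.7685507418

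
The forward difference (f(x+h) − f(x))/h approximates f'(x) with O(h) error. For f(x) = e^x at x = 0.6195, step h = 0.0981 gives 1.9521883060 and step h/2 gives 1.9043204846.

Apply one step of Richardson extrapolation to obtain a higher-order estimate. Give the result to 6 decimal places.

r = 1, so 2^r = 2.
Numerator 2·A(h/2) − A(h) = 2·1.9043204846 − 1.9521883060 = 1.8564526632
(2·1.9043204846 − 1.9521883060)/(2 − 1) = 1.8564526632

1.856453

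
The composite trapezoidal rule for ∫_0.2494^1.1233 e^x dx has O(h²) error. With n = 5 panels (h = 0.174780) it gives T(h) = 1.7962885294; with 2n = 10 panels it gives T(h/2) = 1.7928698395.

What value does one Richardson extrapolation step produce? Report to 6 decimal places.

r = 2: numerator weight 4, denominator 3.
A(h/2) − A(h) = 1.7928698395 − 1.7962885294 = -0.0034186899
Divide by 2^2 − 1 = 3: (-0.0034186899)/3 = -0.0011395633
R = 1.7928698395 − 0.0011395633 = 1.7917302762

1.791730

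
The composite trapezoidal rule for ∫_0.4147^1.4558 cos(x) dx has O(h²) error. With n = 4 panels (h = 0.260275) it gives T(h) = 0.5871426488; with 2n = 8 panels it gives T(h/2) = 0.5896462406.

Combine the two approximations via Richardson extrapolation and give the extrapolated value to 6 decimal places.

0.590481

Leading term ∝ h^2; use weight 4 = 2^2.
2^2×A(h/2) = 2.3585849624; minus A(h) gives 1.7714423136.
(4×0.5896462406 − 0.5871426488)/(4 − 1) = 0.5904807712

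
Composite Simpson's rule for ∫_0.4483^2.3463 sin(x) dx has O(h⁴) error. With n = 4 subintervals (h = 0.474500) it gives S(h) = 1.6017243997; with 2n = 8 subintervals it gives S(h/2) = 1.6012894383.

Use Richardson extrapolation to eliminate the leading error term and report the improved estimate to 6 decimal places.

Order 4 gives 2^r = 16 and 2^r − 1 = 15.
16·1.6012894383 = 25.6206310128; 25.6206310128 − 1.6017243997 = 24.0189066131
Divide by 2^4 − 1 = 15.
R = 24.0189066131/15 = 1.6012604409

1.601260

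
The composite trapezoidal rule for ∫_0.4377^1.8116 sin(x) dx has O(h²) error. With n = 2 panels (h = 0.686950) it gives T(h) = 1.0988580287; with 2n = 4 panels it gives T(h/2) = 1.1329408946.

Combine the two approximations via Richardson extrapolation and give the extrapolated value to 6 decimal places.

1.144302

Method order is 2; weight 2^2 = 4.
A(h/2) − A(h) = 1.1329408946 − 1.0988580287 = 0.0340828659
Divide by 2^2 − 1 = 3: 0.0340828659/3 = 0.0113609553
R = 1.1329408946 + 0.0113609553 = 1.1443018499
Gap between inputs: 3.408e-02; correction applied: +0.0113609553.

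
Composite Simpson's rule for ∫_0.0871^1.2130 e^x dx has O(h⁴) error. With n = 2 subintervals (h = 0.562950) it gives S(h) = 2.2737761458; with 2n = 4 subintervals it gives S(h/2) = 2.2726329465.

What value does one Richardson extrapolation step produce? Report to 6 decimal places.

Leading term ∝ h^4; use weight 16 = 2^4.
16*2.2726329465 = 36.3621271440; 36.3621271440 − 2.2737761458 = 34.0883509982
34.0883509982 ÷ 15 = 2.2725567332

2.272557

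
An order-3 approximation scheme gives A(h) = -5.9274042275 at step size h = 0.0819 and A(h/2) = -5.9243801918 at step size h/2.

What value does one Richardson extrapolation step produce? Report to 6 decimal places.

With r = 3 the leading error scales as h^3, so the weight is 2^3 = 8.
Numerator 8×A(h/2) − A(h) = 8×(-5.9243801918) − (-5.9274042275) = -41.4676373069
Denominator 8 − 1 = 7.
(-41.4676373069) ÷ 7 = -5.9239481867
Gap between inputs: 3.024e-03; correction applied: +0.0004320051.

-5.923948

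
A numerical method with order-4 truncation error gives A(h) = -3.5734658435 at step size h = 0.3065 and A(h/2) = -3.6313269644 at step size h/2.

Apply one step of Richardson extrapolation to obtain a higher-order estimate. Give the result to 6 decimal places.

Order 4 gives 2^r = 16 and 2^r − 1 = 15.
Difference of the inputs: -3.6313269644 − (-3.5734658435) = -0.0578611209
Divide by 2^4 − 1 = 15: (-0.0578611209)/15 = -0.0038574081
R = -3.6313269644 − 0.0038574081 = -3.6351843725
Correction |R − A(h/2)| = 3.857e-03; gap |A(h/2) − A(h)| = 5.786e-02.

-3.635184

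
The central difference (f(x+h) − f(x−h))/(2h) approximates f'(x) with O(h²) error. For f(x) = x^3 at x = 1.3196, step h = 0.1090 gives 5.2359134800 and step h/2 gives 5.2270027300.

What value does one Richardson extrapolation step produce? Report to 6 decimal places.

The method has order 2: 2^2 = 4.
Top: 4(5.2270027300) − (5.2359134800) = 15.6720974400
Extrapolated: 15.6720974400 / 3 = 5.2240324800
Gap between inputs: 8.911e-03; correction applied: −0.0029702500.

5.224032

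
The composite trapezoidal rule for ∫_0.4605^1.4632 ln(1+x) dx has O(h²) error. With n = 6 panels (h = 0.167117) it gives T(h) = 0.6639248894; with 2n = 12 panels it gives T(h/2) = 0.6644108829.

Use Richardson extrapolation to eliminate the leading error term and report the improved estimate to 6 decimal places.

0.664573

Error is O(h^2); halving h shrinks it by 2^2 = 4.
2^2·A(h/2) = 2.6576435316; minus A(h) gives 1.9937186422.
Divide by 2^2 − 1 = 3.
Result: 0.6645728807
Gap between inputs: 4.860e-04; correction applied: +0.0001619978.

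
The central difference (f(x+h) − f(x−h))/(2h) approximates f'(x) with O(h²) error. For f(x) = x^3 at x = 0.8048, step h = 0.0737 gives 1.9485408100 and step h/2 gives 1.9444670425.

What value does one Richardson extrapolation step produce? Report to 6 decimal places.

1.943109

r = 2, so 2^r = 4.
Weighted: 7.7778681700 − 1.9485408100 = 5.8293273600
Divide by 2^2 − 1 = 3.
R = 5.8293273600/3 = 1.9431091200
Correction |R − A(h/2)| = 1.358e-03; gap |A(h/2) − A(h)| = 4.074e-03.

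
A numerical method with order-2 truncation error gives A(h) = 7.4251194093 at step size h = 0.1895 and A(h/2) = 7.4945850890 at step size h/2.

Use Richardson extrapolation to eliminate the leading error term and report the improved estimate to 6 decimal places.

r = 2: numerator weight 4, denominator 3.
4*7.4945850890 − 7.4251194093 = 22.5532209467
Divide by 2^2 − 1 = 3.
R = 22.5532209467/3 = 7.5177403156
Gap between inputs: 6.947e-02; correction applied: +0.0231552266.

7.517740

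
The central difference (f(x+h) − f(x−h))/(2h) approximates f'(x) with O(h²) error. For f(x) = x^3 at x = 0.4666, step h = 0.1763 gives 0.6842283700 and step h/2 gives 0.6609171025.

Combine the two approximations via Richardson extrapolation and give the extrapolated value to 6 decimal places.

0.653147

With r = 2 the leading error scales as h^2, so the weight is 2^2 = 4.
Weighted: 2.6436684100 − 0.6842283700 = 1.9594400400
R = 1.9594400400/3 = 0.6531466800
Shift from A(h/2): −0.0077704225.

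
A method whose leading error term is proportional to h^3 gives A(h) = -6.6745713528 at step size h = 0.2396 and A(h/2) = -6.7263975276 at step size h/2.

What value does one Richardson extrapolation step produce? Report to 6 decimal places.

The method has order 3: 2^3 = 8.
Numerator 8 × A(h/2) − A(h) = 8 × (-6.7263975276) − (-6.6745713528) = -47.1366088680
Divide by 2^3 − 1 = 7.
R = (-47.1366088680)/7 = -6.7338012669
Correction |R − A(h/2)| = 7.404e-03; gap |A(h/2) − A(h)| = 5.183e-02.

-6.733801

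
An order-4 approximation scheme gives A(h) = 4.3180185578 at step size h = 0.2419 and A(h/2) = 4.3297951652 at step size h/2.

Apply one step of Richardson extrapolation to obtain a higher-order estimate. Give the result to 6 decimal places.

4.330580

r = 4: numerator weight 16, denominator 15.
16·4.3297951652 − 4.3180185578 = 64.9587040854
Divide by 2^4 − 1 = 15.
(16·4.3297951652 − 4.3180185578)/(16 − 1) = 4.3305802724
Gap between inputs: 1.178e-02; correction applied: +0.0007851072.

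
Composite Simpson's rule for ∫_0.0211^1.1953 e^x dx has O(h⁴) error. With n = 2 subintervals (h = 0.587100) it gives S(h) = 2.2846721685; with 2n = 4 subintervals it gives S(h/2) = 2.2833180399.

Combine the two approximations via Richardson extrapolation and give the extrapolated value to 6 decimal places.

The method has order 4: 2^4 = 16.
Numerator 16×A(h/2) − A(h) = 16×2.2833180399 − 2.2846721685 = 34.2484164699
Divide by 2^4 − 1 = 15.
Extrapolated: 34.2484164699 / 15 = 2.2832277647

2.283228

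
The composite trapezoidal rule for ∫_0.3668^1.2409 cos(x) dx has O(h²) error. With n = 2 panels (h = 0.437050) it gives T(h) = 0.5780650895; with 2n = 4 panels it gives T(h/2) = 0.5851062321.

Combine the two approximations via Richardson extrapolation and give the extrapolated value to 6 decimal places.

0.587453

r = 2: numerator weight 4, denominator 3.
Difference of the inputs: 0.5851062321 − 0.5780650895 = 0.0070411426
Correction (A(h/2) − A(h))/(4 − 1) = 0.0070411426/3 = 0.0023470475
R = A(h/2) + (A(h/2) − A(h))/3 = 0.5851062321 + 0.0023470475 = 0.5874532796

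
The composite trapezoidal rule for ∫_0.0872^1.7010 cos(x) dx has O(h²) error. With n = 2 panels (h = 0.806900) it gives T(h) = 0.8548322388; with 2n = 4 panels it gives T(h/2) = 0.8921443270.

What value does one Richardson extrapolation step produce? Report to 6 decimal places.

With r = 2 the leading error scales as h^2, so the weight is 2^2 = 4.
2^2*A(h/2) = 3.5685773080; minus A(h) gives 2.7137450692.
(4*0.8921443270 − 0.8548322388)/(4 − 1) = 0.9045816897
Shift from A(h/2): +0.0124373627.

0.904582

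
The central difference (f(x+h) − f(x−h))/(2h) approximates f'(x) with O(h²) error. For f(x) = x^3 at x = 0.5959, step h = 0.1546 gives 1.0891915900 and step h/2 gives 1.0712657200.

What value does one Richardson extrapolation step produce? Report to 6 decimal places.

1.065290

With r = 2 the leading error scales as h^2, so the weight is 2^2 = 4.
A(h/2) − A(h) = 1.0712657200 − 1.0891915900 = -0.0179258700
Divide by 2^2 − 1 = 3: (-0.0179258700)/3 = -0.0059752900
R = A(h/2) + (A(h/2) − A(h))/3 = 1.0712657200 − 0.0059752900 = 1.0652904300
Shift from A(h/2): −0.0059752900.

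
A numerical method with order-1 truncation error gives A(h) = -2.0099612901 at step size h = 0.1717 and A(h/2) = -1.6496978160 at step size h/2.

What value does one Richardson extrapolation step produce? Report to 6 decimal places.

Error is O(h^1); halving h shrinks it by 2^1 = 2.
2^1 × A(h/2) = -3.2993956320; minus A(h) gives -1.2894343419.
Denominator 2 − 1 = 1.
Result: -1.2894343419

-1.289434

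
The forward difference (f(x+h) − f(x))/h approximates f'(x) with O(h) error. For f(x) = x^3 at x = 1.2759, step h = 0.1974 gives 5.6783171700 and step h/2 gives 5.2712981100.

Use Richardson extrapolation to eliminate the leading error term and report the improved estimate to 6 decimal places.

Leading term ∝ h^1; use weight 2 = 2^1.
Numerator 2×A(h/2) − A(h) = 2×5.2712981100 − 5.6783171700 = 4.8642790500
Denominator 2 − 1 = 1.
4.8642790500 ÷ 1 = 4.8642790500
Gap between inputs: 4.070e-01; correction applied: −0.4070190600.

4.864279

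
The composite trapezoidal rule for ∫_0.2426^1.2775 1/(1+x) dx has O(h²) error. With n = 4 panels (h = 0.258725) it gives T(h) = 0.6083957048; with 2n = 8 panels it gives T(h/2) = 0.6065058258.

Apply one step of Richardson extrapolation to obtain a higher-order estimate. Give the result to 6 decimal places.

Method order is 2; weight 2^2 = 4.
4×0.6065058258 − 0.6083957048 = 1.8176275984
Extrapolated: 1.8176275984 / 3 = 0.6058758661

0.605876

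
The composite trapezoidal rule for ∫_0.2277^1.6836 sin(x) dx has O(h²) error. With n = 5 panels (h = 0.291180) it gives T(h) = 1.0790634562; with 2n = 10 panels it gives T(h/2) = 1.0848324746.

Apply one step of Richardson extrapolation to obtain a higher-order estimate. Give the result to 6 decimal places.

Method order is 2; weight 2^2 = 4.
4·1.0848324746 = 4.3393298984; subtract 1.0790634562 → 3.2602664422
(4·1.0848324746 − 1.0790634562)/(4 − 1) = 1.0867554807

1.086755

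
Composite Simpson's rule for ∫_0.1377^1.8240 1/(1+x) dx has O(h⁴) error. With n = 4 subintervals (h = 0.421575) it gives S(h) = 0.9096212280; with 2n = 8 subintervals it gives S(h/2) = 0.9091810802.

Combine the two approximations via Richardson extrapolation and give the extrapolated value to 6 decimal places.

With r = 4 the leading error scales as h^4, so the weight is 2^4 = 16.
Top: 16(0.9091810802) − (0.9096212280) = 13.6372760552
Denominator 16 − 1 = 15.
So the Richardson estimate is 0.9091517370.
Correction |R − A(h/2)| = 2.934e-05; gap |A(h/2) − A(h)| = 4.401e-04.

0.909152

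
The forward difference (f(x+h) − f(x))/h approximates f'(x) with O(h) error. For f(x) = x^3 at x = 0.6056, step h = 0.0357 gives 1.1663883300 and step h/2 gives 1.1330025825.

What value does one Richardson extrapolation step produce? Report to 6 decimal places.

1.099617

Method order is 1; weight 2^1 = 2.
Weighted: 2.2660051650 − 1.1663883300 = 1.0996168350
1.0996168350 ÷ 1 = 1.0996168350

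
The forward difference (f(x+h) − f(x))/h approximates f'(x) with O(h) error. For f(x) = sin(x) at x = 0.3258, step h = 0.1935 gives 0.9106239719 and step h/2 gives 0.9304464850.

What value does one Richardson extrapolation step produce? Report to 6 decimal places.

0.950269

The method has order 1: 2^1 = 2.
2 × 0.9304464850 = 1.8608929700; 1.8608929700 − 0.9106239719 = 0.9502689981
Denominator 2 − 1 = 1.
(2 × 0.9304464850 − 0.9106239719)/(2 − 1) = 0.9502689981
Gap between inputs: 1.982e-02; correction applied: +0.0198225131.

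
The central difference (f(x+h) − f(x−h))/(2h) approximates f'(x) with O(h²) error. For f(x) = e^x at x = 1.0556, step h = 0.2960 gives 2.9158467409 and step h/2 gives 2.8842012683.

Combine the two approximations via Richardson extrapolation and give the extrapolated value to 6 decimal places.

Method order is 2; weight 2^2 = 4.
Numerator 4·A(h/2) − A(h) = 4·2.8842012683 − 2.9158467409 = 8.6209583323
Denominator 4 − 1 = 3.
(4·2.8842012683 − 2.9158467409)/(4 − 1) = 2.8736527774

2.873653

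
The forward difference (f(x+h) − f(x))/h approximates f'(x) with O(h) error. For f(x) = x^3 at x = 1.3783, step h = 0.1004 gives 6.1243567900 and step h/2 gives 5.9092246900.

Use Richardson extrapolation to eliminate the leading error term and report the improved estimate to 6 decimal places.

With r = 1 the leading error scales as h^1, so the weight is 2^1 = 2.
2 × 5.9092246900 − 6.1243567900 = 5.6940925900
5.6940925900 ÷ 1 = 5.6940925900
Shift from A(h/2): −0.2151321000.

5.694093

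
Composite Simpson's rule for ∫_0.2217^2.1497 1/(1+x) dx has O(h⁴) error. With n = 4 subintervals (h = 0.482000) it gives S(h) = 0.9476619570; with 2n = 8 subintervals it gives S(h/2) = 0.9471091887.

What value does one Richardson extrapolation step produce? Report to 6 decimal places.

0.947072

r = 4, so 2^r = 16.
16×0.9471091887 = 15.1537470192; subtract 0.9476619570 → 14.2060850622
(16×0.9471091887 − 0.9476619570)/(16 − 1) = 0.9470723375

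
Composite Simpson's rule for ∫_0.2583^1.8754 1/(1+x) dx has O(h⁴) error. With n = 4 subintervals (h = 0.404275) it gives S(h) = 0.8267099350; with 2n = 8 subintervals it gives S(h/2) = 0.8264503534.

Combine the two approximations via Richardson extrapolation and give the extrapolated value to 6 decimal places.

0.826433

Order 4 gives 2^r = 16 and 2^r − 1 = 15.
2^4*A(h/2) = 13.2232056544; minus A(h) gives 12.3964957194.
R = 12.3964957194/15 = 0.8264330480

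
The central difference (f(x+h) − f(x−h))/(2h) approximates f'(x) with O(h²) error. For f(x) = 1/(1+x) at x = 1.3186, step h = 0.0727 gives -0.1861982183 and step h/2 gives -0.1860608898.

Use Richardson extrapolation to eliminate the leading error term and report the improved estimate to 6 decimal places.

-0.186015

With r = 2 the leading error scales as h^2, so the weight is 2^2 = 4.
A(h/2) − A(h) = -0.1860608898 − (-0.1861982183) = 0.0001373285
Correction (A(h/2) − A(h))/(4 − 1) = 0.0001373285/3 = 0.0000457762
R = -0.1860608898 + 0.0000457762 = -0.1860151136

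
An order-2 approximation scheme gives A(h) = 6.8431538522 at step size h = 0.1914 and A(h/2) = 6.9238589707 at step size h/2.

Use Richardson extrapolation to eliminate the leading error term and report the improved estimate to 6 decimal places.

6.950761

With r = 2 the leading error scales as h^2, so the weight is 2^2 = 4.
Numerator 4·A(h/2) − A(h) = 4·6.9238589707 − 6.8431538522 = 20.8522820306
R = 20.8522820306/3 = 6.9507606769
Shift from A(h/2): +0.0269017062.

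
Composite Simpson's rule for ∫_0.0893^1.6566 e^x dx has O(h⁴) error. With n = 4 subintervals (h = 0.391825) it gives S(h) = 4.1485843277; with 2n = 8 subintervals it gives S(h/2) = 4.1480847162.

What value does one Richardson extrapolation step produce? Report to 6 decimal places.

r = 4: numerator weight 16, denominator 15.
A(h/2) − A(h) = 4.1480847162 − 4.1485843277 = -0.0004996115
Correction (A(h/2) − A(h))/(16 − 1) = (-0.0004996115)/15 = -0.0000333074
R = 4.1480847162 − 0.0000333074 = 4.1480514088

4.148051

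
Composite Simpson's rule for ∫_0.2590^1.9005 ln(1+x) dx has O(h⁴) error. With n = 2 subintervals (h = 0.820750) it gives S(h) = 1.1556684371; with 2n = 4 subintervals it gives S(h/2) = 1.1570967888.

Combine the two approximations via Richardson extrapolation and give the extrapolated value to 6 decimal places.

With r = 4 the leading error scales as h^4, so the weight is 2^4 = 16.
Numerator 16 × A(h/2) − A(h) = 16 × 1.1570967888 − 1.1556684371 = 17.3578801837
(16 × 1.1570967888 − 1.1556684371)/(16 − 1) = 1.1571920122

1.157192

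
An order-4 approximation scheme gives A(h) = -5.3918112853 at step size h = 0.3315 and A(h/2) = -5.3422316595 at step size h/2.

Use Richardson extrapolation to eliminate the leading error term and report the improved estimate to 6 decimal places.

-5.338926

With r = 4 the leading error scales as h^4, so the weight is 2^4 = 16.
2^4·A(h/2) = -85.4757065520; minus A(h) gives -80.0838952667.
(-80.0838952667) ÷ 15 = -5.3389263511
Correction |R − A(h/2)| = 3.305e-03; gap |A(h/2) − A(h)| = 4.958e-02.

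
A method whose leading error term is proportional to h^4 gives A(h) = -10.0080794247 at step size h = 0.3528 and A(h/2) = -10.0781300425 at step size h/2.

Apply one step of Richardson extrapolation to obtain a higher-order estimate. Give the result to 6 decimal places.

-10.082800

Order 4 gives 2^r = 16 and 2^r − 1 = 15.
2^4*A(h/2) = -161.2500806800; minus A(h) gives -151.2420012553.
Denominator 16 − 1 = 15.
So the Richardson estimate is -10.0828000837.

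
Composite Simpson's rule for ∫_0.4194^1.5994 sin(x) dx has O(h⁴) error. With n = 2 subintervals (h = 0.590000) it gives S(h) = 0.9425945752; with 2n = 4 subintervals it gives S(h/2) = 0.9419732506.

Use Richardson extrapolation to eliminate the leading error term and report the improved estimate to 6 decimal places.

r = 4: numerator weight 16, denominator 15.
Weighted: 15.0715720096 − 0.9425945752 = 14.1289774344
R = 14.1289774344/15 = 0.9419318290
Shift from A(h/2): −0.0000414216.

0.941932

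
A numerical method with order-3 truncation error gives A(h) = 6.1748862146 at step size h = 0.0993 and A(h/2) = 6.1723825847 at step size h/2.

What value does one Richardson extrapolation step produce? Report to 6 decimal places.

6.172025

Error is O(h^3); halving h shrinks it by 2^3 = 8.
Top: 8(6.1723825847) − (6.1748862146) = 43.2041744630
(8×6.1723825847 − 6.1748862146)/(8 − 1) = 6.1720249233
Correction |R − A(h/2)| = 3.577e-04; gap |A(h/2) − A(h)| = 2.504e-03.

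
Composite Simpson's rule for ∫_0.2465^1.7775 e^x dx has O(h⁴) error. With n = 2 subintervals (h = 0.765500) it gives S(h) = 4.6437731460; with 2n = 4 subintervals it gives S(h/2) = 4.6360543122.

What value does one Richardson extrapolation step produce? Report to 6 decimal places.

4.635540

Leading term ∝ h^4; use weight 16 = 2^4.
Numerator 16 × A(h/2) − A(h) = 16 × 4.6360543122 − 4.6437731460 = 69.5330958492
Divide by 2^4 − 1 = 15.
R = 69.5330958492/15 = 4.6355397233
Shift from A(h/2): −0.0005145889.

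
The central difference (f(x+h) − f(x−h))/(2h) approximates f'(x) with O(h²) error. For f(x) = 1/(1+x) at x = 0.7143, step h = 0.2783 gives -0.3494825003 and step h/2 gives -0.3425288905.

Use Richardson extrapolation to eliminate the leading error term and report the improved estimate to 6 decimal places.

Leading term ∝ h^2; use weight 4 = 2^2.
A(h/2) − A(h) = -0.3425288905 − (-0.3494825003) = 0.0069536098
Divide by 2^2 − 1 = 3: 0.0069536098/3 = 0.0023178699
R = A(h/2) + (A(h/2) − A(h))/3 = -0.3425288905 + 0.0023178699 = -0.3402110206
Correction |R − A(h/2)| = 2.318e-03; gap |A(h/2) − A(h)| = 6.954e-03.

-0.340211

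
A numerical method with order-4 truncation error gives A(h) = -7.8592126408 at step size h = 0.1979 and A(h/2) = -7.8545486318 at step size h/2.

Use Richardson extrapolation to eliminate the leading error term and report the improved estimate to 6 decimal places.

-7.854238

Method order is 4; weight 2^4 = 16.
16 × (-7.8545486318) = -125.6727781088; subtract (-7.8592126408) → -117.8135654680
Divide by 2^4 − 1 = 15.
Result: -7.8542376979
Shift from A(h/2): +0.0003109339.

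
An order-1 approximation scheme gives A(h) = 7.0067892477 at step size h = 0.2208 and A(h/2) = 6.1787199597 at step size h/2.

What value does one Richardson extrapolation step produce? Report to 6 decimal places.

r = 1: numerator weight 2, denominator 1.
Top: 2(6.1787199597) − (7.0067892477) = 5.3506506717
Divide by 2^1 − 1 = 1.
Result: 5.3506506717
Shift from A(h/2): −0.8280692880.

5.350651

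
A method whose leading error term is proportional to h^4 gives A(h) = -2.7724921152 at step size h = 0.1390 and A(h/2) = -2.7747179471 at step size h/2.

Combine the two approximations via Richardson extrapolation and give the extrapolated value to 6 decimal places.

Order 4 gives 2^r = 16 and 2^r − 1 = 15.
16 × (-2.7747179471) − (-2.7724921152) = -41.6229950384
Denominator 16 − 1 = 15.
So the Richardson estimate is -2.7748663359.

-2.774866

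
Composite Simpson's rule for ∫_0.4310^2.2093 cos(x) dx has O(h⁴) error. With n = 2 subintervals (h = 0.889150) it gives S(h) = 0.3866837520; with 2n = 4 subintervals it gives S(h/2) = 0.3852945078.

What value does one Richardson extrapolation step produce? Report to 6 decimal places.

0.385202

Leading term ∝ h^4; use weight 16 = 2^4.
Numerator 16 × A(h/2) − A(h) = 16 × 0.3852945078 − 0.3866837520 = 5.7780283728
5.7780283728 ÷ 15 = 0.3852018915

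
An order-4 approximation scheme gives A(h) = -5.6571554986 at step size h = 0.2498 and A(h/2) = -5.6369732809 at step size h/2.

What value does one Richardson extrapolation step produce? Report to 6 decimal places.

-5.635628

Method order is 4; weight 2^4 = 16.
Numerator 16*A(h/2) − A(h) = 16*(-5.6369732809) − (-5.6571554986) = -84.5344169958
(-84.5344169958) ÷ 15 = -5.6356277997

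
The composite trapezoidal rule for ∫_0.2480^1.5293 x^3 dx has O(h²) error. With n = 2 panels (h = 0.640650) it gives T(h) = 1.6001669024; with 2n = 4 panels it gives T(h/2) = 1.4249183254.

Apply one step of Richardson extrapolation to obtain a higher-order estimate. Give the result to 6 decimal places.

1.366502

r = 2: numerator weight 4, denominator 3.
4*1.4249183254 = 5.6996733016; subtract 1.6001669024 → 4.0995063992
R = 4.0995063992/3 = 1.3665021331
Shift from A(h/2): −0.0584161923.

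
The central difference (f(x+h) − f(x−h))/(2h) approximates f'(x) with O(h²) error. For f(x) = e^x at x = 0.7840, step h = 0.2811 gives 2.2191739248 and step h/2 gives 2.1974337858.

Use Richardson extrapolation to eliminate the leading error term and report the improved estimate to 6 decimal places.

2.190187

Method order is 2; weight 2^2 = 4.
4×2.1974337858 − 2.2191739248 = 6.5705612184
Divide by 2^2 − 1 = 3.
(4×2.1974337858 − 2.2191739248)/(4 − 1) = 2.1901870728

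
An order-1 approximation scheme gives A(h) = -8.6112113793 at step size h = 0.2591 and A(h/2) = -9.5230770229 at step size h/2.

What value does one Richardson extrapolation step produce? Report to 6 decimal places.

-10.434943

Leading term ∝ h^1; use weight 2 = 2^1.
Top: 2(-9.5230770229) − (-8.6112113793) = -10.4349426665
(2·(-9.5230770229) − (-8.6112113793))/(2 − 1) = -10.4349426665
Shift from A(h/2): −0.9118656436.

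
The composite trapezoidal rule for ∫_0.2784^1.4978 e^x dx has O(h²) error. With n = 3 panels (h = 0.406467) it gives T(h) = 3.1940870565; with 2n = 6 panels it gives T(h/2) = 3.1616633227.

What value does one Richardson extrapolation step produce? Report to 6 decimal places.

Error is O(h^2); halving h shrinks it by 2^2 = 4.
Numerator 4*A(h/2) − A(h) = 4*3.1616633227 − 3.1940870565 = 9.4525662343
Divide by 2^2 − 1 = 3.
Extrapolated: 9.4525662343 / 3 = 3.1508554114

3.150855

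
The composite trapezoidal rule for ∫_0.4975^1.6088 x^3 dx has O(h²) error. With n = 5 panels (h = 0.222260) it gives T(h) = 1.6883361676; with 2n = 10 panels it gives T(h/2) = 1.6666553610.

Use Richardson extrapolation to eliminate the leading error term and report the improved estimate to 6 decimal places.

Method order is 2; weight 2^2 = 4.
4*1.6666553610 = 6.6666214440; subtract 1.6883361676 → 4.9782852764
4.9782852764 ÷ 3 = 1.6594284255

1.659428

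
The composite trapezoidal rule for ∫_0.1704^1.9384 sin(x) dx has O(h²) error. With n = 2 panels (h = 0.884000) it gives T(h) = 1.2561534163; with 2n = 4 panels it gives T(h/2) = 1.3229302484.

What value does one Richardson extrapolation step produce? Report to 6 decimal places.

Leading term ∝ h^2; use weight 4 = 2^2.
2^2·A(h/2) = 5.2917209936; minus A(h) gives 4.0355675773.
Divide by 2^2 − 1 = 3.
Extrapolated: 4.0355675773 / 3 = 1.3451891924

1.345189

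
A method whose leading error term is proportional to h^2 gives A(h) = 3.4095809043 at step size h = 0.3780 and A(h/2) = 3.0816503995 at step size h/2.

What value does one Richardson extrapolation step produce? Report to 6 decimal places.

2.972340

Leading term ∝ h^2; use weight 4 = 2^2.
Numerator 4·A(h/2) − A(h) = 4·3.0816503995 − 3.4095809043 = 8.9170206937
Extrapolated: 8.9170206937 / 3 = 2.9723402312
Shift from A(h/2): −0.1093101683.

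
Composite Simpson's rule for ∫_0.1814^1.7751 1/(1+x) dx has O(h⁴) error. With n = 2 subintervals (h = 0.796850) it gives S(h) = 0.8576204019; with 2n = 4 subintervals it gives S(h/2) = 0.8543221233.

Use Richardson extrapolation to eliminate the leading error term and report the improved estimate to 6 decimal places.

0.854102

r = 4: numerator weight 16, denominator 15.
2^4*A(h/2) = 13.6691539728; minus A(h) gives 12.8115335709.
Divide by 2^4 − 1 = 15.
R = 12.8115335709/15 = 0.8541022381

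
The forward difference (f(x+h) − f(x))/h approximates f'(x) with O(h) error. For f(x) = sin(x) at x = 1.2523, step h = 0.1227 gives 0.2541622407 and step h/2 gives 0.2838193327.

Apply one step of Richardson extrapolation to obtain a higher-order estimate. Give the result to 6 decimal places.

With r = 1 the leading error scales as h^1, so the weight is 2^1 = 2.
Weighted: 0.5676386654 − 0.2541622407 = 0.3134764247
R = 0.3134764247/1 = 0.3134764247
Correction |R − A(h/2)| = 2.966e-02; gap |A(h/2) − A(h)| = 2.966e-02.

0.313476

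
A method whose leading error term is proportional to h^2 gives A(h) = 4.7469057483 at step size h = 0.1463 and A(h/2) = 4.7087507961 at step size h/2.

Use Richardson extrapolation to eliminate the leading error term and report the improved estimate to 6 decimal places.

4.696032

With r = 2 the leading error scales as h^2, so the weight is 2^2 = 4.
Numerator 4×A(h/2) − A(h) = 4×4.7087507961 − 4.7469057483 = 14.0880974361
Denominator 4 − 1 = 3.
Extrapolated: 14.0880974361 / 3 = 4.6960324787
Shift from A(h/2): −0.0127183174.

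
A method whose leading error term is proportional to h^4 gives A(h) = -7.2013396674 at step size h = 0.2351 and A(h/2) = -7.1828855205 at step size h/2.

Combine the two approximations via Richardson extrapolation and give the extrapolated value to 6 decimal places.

Order 4 gives 2^r = 16 and 2^r − 1 = 15.
Numerator 16·A(h/2) − A(h) = 16·(-7.1828855205) − (-7.2013396674) = -107.7248286606
(-107.7248286606) ÷ 15 = -7.1816552440

-7.181655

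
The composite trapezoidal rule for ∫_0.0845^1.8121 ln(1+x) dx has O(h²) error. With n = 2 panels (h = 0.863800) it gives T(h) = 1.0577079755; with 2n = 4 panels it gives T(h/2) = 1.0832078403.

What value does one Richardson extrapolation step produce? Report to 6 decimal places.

Error is O(h^2); halving h shrinks it by 2^2 = 4.
2^2×A(h/2) = 4.3328313612; minus A(h) gives 3.2751233857.
Divide by 2^2 − 1 = 3.
3.2751233857 ÷ 3 = 1.0917077952

1.091708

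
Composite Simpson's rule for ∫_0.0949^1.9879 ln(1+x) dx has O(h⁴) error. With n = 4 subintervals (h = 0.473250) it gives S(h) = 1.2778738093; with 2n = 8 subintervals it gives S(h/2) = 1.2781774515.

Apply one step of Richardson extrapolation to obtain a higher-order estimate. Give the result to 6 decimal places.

Order 4 gives 2^r = 16 and 2^r − 1 = 15.
Top: 16(1.2781774515) − (1.2778738093) = 19.1729654147
19.1729654147 ÷ 15 = 1.2781976943

1.278198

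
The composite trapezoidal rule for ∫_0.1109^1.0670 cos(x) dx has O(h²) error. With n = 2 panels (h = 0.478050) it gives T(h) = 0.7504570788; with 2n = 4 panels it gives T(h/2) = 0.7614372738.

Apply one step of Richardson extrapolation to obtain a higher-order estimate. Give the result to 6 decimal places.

0.765097

The method has order 2: 2^2 = 4.
A(h/2) − A(h) = 0.7614372738 − 0.7504570788 = 0.0109801950
Divide by 2^2 − 1 = 3: 0.0109801950/3 = 0.0036600650
R = 0.7614372738 + 0.0036600650 = 0.7650973388
Shift from A(h/2): +0.0036600650.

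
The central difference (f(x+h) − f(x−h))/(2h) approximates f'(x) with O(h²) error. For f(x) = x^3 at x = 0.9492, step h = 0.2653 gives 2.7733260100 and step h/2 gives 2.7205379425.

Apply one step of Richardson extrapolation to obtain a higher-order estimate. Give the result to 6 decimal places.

With r = 2 the leading error scales as h^2, so the weight is 2^2 = 4.
4*2.7205379425 = 10.8821517700; 10.8821517700 − 2.7733260100 = 8.1088257600
Denominator 4 − 1 = 3.
Result: 2.7029419200
Gap between inputs: 5.279e-02; correction applied: −0.0175960225.

2.702942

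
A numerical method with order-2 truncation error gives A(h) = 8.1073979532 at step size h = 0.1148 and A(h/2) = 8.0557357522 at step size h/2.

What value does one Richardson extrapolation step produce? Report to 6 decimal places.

r = 2: numerator weight 4, denominator 3.
Weighted: 32.2229430088 − 8.1073979532 = 24.1155450556
Extrapolated: 24.1155450556 / 3 = 8.0385150185

8.038515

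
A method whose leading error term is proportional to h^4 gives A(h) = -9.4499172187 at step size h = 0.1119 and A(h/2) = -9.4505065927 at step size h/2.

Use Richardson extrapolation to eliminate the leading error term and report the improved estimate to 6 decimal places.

r = 4, so 2^r = 16.
16*(-9.4505065927) = -151.2081054832; subtract (-9.4499172187) → -141.7581882645
Divide by 2^4 − 1 = 15.
So the Richardson estimate is -9.4505458843.

-9.450546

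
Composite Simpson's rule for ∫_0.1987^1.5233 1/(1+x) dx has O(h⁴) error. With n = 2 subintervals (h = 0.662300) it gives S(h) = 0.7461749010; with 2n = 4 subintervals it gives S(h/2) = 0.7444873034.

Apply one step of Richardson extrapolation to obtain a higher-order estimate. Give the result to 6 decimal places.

With r = 4 the leading error scales as h^4, so the weight is 2^4 = 16.
16 × 0.7444873034 − 0.7461749010 = 11.1656219534
Divide by 2^4 − 1 = 15.
Result: 0.7443747969
Gap between inputs: 1.688e-03; correction applied: −0.0001125065.

0.744375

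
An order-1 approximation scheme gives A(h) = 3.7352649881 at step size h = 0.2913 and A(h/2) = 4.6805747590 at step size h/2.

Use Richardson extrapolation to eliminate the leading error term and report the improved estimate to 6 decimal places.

5.625885

Error is O(h^1); halving h shrinks it by 2^1 = 2.
2·4.6805747590 − 3.7352649881 = 5.6258845299
(2·4.6805747590 − 3.7352649881)/(2 − 1) = 5.6258845299
Gap between inputs: 9.453e-01; correction applied: +0.9453097709.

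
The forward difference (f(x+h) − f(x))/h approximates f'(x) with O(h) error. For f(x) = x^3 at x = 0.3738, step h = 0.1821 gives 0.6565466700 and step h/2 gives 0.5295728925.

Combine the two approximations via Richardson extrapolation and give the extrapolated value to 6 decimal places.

r = 1: numerator weight 2, denominator 1.
Top: 2(0.5295728925) − (0.6565466700) = 0.4025991150
0.4025991150 ÷ 1 = 0.4025991150
Shift from A(h/2): −0.1269737775.

0.402599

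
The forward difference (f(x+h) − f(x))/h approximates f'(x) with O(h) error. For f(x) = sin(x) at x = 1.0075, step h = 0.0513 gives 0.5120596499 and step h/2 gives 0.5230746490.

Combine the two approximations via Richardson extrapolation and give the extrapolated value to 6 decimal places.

0.534090

The method has order 1: 2^1 = 2.
Weighted: 1.0461492980 − 0.5120596499 = 0.5340896481
Divide by 2^1 − 1 = 1.
Result: 0.5340896481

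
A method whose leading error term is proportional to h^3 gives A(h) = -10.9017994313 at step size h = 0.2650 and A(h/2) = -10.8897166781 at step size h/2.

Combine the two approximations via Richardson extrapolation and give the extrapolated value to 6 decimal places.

-10.887991

Order 3 gives 2^r = 8 and 2^r − 1 = 7.
A(h/2) − A(h) = -10.8897166781 − (-10.9017994313) = 0.0120827532
Correction (A(h/2) − A(h))/(8 − 1) = 0.0120827532/7 = 0.0017261076
R = -10.8897166781 + 0.0017261076 = -10.8879905705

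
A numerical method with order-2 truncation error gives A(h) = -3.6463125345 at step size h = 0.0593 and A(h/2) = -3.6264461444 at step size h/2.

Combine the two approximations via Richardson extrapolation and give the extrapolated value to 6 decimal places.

Order 2 gives 2^r = 4 and 2^r − 1 = 3.
Weighted: (-14.5057845776) − (-3.6463125345) = -10.8594720431
Extrapolated: (-10.8594720431) / 3 = -3.6198240144
Shift from A(h/2): +0.0066221300.

-3.619824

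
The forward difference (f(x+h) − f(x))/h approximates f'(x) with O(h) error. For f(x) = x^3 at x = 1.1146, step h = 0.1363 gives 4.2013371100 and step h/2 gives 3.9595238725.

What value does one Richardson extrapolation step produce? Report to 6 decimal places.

r = 1: numerator weight 2, denominator 1.
2×3.9595238725 = 7.9190477450; subtract 4.2013371100 → 3.7177106350
Divide by 2^1 − 1 = 1.
(2×3.9595238725 − 4.2013371100)/(2 − 1) = 3.7177106350

3.717711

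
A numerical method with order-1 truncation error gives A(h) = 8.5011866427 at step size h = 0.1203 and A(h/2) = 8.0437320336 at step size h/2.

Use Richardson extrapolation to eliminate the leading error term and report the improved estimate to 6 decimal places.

Leading term ∝ h^1; use weight 2 = 2^1.
2·8.0437320336 = 16.0874640672; subtract 8.5011866427 → 7.5862774245
R = 7.5862774245/1 = 7.5862774245

7.586277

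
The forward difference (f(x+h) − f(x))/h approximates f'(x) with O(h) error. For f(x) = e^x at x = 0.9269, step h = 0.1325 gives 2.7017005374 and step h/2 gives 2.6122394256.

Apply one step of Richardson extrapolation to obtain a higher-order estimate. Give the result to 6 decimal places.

2.522778

Method order is 1; weight 2^1 = 2.
2×2.6122394256 − 2.7017005374 = 2.5227783138
Denominator 2 − 1 = 1.
R = 2.5227783138/1 = 2.5227783138
Shift from A(h/2): −0.0894611118.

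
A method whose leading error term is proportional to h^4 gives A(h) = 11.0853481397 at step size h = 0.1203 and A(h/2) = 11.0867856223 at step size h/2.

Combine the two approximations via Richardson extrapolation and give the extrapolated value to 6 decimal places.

11.086881

Order 4 gives 2^r = 16 and 2^r − 1 = 15.
Weighted: 177.3885699568 − 11.0853481397 = 166.3032218171
Divide by 2^4 − 1 = 15.
R = 166.3032218171/15 = 11.0868814545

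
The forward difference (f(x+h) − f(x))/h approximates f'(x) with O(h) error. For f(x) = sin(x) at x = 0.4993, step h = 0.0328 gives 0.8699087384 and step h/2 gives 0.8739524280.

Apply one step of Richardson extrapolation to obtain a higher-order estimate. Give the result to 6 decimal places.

0.877996

Method order is 1; weight 2^1 = 2.
2×0.8739524280 = 1.7479048560; subtract 0.8699087384 → 0.8779961176
Divide by 2^1 − 1 = 1.
0.8779961176 ÷ 1 = 0.8779961176
Gap between inputs: 4.044e-03; correction applied: +0.0040436896.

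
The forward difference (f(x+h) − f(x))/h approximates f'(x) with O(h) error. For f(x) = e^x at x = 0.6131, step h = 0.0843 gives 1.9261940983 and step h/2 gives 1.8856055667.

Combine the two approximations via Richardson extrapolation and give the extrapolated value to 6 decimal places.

1.845017

Order 1 gives 2^r = 2 and 2^r − 1 = 1.
Numerator 2×A(h/2) − A(h) = 2×1.8856055667 − 1.9261940983 = 1.8450170351
R = 1.8450170351/1 = 1.8450170351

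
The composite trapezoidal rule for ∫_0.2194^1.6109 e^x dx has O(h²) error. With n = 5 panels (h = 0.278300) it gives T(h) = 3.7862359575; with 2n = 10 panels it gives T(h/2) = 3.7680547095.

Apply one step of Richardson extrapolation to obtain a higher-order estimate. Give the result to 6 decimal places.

r = 2, so 2^r = 4.
Top: 4(3.7680547095) − (3.7862359575) = 11.2859828805
Denominator 4 − 1 = 3.
R = 11.2859828805/3 = 3.7619942935
Correction |R − A(h/2)| = 6.060e-03; gap |A(h/2) − A(h)| = 1.818e-02.

3.761994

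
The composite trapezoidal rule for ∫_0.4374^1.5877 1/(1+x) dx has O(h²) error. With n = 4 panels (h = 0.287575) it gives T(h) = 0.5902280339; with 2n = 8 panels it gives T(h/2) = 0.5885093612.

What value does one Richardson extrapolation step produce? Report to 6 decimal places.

0.587936

The method has order 2: 2^2 = 4.
Numerator 4×A(h/2) − A(h) = 4×0.5885093612 − 0.5902280339 = 1.7638094109
Denominator 4 − 1 = 3.
Result: 0.5879364703
Shift from A(h/2): −0.0005728909.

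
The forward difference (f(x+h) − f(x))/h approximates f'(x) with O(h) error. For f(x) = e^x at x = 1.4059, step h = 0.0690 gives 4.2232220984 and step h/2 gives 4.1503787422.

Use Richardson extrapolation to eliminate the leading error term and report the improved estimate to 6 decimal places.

r = 1, so 2^r = 2.
Numerator 2×A(h/2) − A(h) = 2×4.1503787422 − 4.2232220984 = 4.0775353860
Divide by 2^1 − 1 = 1.
Result: 4.0775353860
Correction |R − A(h/2)| = 7.284e-02; gap |A(h/2) − A(h)| = 7.284e-02.

4.077535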